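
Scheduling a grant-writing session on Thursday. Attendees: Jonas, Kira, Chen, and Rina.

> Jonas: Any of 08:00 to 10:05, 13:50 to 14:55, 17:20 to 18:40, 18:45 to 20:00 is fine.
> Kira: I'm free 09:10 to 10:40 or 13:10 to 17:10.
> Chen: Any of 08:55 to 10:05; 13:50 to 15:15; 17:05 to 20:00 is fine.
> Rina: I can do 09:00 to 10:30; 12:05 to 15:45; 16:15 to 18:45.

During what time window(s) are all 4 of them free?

Jonas ∩ Kira: 09:10-10:05, 13:50-14:55.
Jonas ∩ Kira ∩ Chen: 09:10-10:05, 13:50-14:55.
Jonas ∩ Kira ∩ Chen ∩ Rina: 09:10-10:05, 13:50-14:55.

09:10-10:05, 13:50-14:55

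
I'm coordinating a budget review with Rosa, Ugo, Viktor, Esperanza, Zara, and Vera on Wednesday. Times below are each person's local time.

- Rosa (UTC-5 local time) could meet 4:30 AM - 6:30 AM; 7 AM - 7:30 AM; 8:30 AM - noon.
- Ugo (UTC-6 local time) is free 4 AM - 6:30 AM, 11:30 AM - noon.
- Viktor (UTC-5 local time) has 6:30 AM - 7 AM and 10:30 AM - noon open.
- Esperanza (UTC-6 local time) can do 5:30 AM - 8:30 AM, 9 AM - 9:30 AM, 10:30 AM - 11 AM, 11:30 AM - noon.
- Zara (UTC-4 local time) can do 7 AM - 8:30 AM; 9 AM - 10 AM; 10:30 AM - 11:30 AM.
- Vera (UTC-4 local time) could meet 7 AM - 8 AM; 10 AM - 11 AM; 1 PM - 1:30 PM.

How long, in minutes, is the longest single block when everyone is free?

0

Rosa in UTC: 09:30-11:30, 12:00-12:30, 13:30-17:00 (add 5h to convert from UTC-5).
Ugo in UTC: 10:00-12:30, 17:30-18:00 (add 6h to convert from UTC-6).
Viktor in UTC: 11:30-12:00, 15:30-17:00 (add 5h to convert from UTC-5).
Esperanza in UTC: 11:30-14:30, 15:00-15:30, 16:30-17:00, 17:30-18:00 (add 6h to convert from UTC-6).
Zara in UTC: 11:00-12:30, 13:00-14:00, 14:30-15:30 (add 4h to convert from UTC-4).
Vera in UTC: 11:00-12:00, 14:00-15:00, 17:00-17:30 (add 4h to convert from UTC-4).
Rosa ∩ Ugo: 10:00-11:30, 12:00-12:30.
Rosa ∩ Ugo ∩ Viktor: ∅.
Rosa ∩ Ugo ∩ Viktor ∩ Esperanza: ∅.
Rosa ∩ Ugo ∩ Viktor ∩ Esperanza ∩ Zara: ∅.
Rosa ∩ Ugo ∩ Viktor ∩ Esperanza ∩ Zara ∩ Vera: ∅.
There is no time when everyone is free.
No common window exists, so the longest block is 0 minutes.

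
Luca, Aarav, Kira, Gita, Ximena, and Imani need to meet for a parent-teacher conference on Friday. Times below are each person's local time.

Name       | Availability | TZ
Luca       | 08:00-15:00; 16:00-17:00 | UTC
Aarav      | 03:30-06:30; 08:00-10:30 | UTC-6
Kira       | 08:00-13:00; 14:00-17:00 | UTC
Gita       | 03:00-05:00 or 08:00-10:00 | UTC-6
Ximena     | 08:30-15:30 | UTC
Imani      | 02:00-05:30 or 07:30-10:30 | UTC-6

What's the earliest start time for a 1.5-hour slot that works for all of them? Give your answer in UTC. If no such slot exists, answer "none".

Luca in UTC: 08:00-15:00, 16:00-17:00.
Aarav in UTC: 09:30-12:30, 14:00-16:30 (add 6h to convert from UTC-6).
Kira in UTC: 08:00-13:00, 14:00-17:00.
Gita in UTC: 09:00-11:00, 14:00-16:00 (add 6h to convert from UTC-6).
Ximena in UTC: 08:30-15:30.
Imani in UTC: 08:00-11:30, 13:30-16:30 (add 6h to convert from UTC-6).
Luca ∩ Aarav: 09:30-12:30, 14:00-15:00, 16:00-16:30.
Luca ∩ Aarav ∩ Kira: 09:30-12:30, 14:00-15:00, 16:00-16:30.
Luca ∩ Aarav ∩ Kira ∩ Gita: 09:30-11:00, 14:00-15:00.
Luca ∩ Aarav ∩ Kira ∩ Gita ∩ Ximena: 09:30-11:00, 14:00-15:00.
Luca ∩ Aarav ∩ Kira ∩ Gita ∩ Ximena ∩ Imani: 09:30-11:00, 14:00-15:00.
The first common window of at least 90 minutes is 09:30-11:00, so the earliest start is 09:30.

09:30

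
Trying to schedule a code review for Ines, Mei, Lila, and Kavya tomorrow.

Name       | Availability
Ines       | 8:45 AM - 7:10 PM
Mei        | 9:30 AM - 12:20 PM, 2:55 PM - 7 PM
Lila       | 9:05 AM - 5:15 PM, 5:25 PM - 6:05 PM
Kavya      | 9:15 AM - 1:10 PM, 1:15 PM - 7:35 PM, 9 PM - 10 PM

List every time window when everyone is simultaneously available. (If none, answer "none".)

09:30-12:20, 14:55-17:15, 17:25-18:05

Ines ∩ Mei: 09:30-12:20, 14:55-19:00.
Ines ∩ Mei ∩ Lila: 09:30-12:20, 14:55-17:15, 17:25-18:05.
Ines ∩ Mei ∩ Lila ∩ Kavya: 09:30-12:20, 14:55-17:15, 17:25-18:05.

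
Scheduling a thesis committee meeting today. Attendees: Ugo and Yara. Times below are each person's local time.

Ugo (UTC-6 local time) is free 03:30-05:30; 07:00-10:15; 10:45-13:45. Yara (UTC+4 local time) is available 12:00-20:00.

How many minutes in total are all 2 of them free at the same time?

Ugo in UTC: 09:30-11:30, 13:00-16:15, 16:45-19:45 (add 6h to convert from UTC-6).
Yara in UTC: 08:00-16:00 (subtract 4h to convert from UTC+4).
Ugo ∩ Yara: 09:30-11:30, 13:00-16:00.
Those are the intersection windows.
Summing the common windows: 120 + 180 = 300 minutes.

300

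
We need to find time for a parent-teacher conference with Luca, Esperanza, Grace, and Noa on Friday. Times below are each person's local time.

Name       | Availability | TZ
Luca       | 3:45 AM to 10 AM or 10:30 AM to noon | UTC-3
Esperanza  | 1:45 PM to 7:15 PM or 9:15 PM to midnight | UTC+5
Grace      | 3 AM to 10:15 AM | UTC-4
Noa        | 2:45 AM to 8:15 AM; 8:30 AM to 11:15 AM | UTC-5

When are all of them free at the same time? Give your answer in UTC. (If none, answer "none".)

08:45-13:00, 13:30-14:15

Luca in UTC: 06:45-13:00, 13:30-15:00 (add 3h to convert from UTC-3).
Esperanza in UTC: 08:45-14:15, 16:15-19:00 (subtract 5h to convert from UTC+5).
Grace in UTC: 07:00-14:15 (add 4h to convert from UTC-4).
Noa in UTC: 07:45-13:15, 13:30-16:15 (add 5h to convert from UTC-5).
Luca ∩ Esperanza: 08:45-13:00, 13:30-14:15.
Luca ∩ Esperanza ∩ Grace: 08:45-13:00, 13:30-14:15.
Luca ∩ Esperanza ∩ Grace ∩ Noa: 08:45-13:00, 13:30-14:15.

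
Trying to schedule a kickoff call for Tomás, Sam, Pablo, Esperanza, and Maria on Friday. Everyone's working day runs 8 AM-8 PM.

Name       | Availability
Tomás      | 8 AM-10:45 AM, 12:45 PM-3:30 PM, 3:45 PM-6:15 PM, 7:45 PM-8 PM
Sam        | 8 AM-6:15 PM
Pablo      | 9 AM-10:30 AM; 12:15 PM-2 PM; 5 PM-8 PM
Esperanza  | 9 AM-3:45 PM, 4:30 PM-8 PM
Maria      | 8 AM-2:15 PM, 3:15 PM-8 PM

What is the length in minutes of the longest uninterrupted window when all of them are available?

90

Tomás ∩ Sam: 08:00-10:45, 12:45-15:30, 15:45-18:15.
Tomás ∩ Sam ∩ Pablo: 09:00-10:30, 12:45-14:00, 17:00-18:15.
Tomás ∩ Sam ∩ Pablo ∩ Esperanza: 09:00-10:30, 12:45-14:00, 17:00-18:15.
Tomás ∩ Sam ∩ Pablo ∩ Esperanza ∩ Maria: 09:00-10:30, 12:45-14:00, 17:00-18:15.
Those are the intersection windows.
The longest is 09:00-10:30 at 90 minutes.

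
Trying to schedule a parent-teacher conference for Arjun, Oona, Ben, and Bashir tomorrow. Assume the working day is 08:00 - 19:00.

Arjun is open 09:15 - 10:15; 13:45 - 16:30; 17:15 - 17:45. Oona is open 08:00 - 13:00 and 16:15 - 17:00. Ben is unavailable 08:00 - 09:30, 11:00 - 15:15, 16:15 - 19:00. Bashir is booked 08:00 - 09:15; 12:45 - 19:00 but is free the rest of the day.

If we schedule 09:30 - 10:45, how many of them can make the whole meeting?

Arjun free: 09:15-10:15, 13:45-16:30, 17:15-17:45.
Oona free: 08:00-13:00, 16:15-17:00.
Ben free: 09:30-11:00, 15:15-16:15 (invert busy blocks within the working day).
Bashir free: 09:15-12:45 (invert busy blocks within the working day).
Oona, Ben, and Bashir can make the full 09:30-10:45 slot — that's 3.

3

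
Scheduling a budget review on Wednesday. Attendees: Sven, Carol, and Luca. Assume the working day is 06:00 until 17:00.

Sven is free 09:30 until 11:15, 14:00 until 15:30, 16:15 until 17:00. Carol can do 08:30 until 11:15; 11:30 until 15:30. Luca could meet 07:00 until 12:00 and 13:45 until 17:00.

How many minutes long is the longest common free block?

Sven ∩ Carol: 09:30-11:15, 14:00-15:30.
Sven ∩ Carol ∩ Luca: 09:30-11:15, 14:00-15:30.
Those are the intersection windows.
The longest is 09:30-11:15 at 105 minutes.

105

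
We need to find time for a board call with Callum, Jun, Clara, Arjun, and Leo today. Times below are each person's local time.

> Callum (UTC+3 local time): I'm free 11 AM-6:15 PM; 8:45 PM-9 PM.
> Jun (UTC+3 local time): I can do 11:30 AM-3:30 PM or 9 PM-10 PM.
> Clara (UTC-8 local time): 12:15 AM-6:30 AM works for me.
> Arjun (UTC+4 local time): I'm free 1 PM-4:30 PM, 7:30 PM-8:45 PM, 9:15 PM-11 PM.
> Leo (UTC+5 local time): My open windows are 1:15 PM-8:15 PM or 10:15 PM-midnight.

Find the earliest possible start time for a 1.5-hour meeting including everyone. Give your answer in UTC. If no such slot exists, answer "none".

Callum in UTC: 08:00-15:15, 17:45-18:00 (subtract 3h to convert from UTC+3).
Jun in UTC: 08:30-12:30, 18:00-19:00 (subtract 3h to convert from UTC+3).
Clara in UTC: 08:15-14:30 (add 8h to convert from UTC-8).
Arjun in UTC: 09:00-12:30, 15:30-16:45, 17:15-19:00 (subtract 4h to convert from UTC+4).
Leo in UTC: 08:15-15:15, 17:15-19:00 (subtract 5h to convert from UTC+5).
Callum ∩ Jun: 08:30-12:30.
Callum ∩ Jun ∩ Clara: 08:30-12:30.
Callum ∩ Jun ∩ Clara ∩ Arjun: 09:00-12:30.
Callum ∩ Jun ∩ Clara ∩ Arjun ∩ Leo: 09:00-12:30.
Those are the intersection windows.
The first common window of at least 90 minutes is 09:00-12:30, so the earliest start is 09:00.

09:00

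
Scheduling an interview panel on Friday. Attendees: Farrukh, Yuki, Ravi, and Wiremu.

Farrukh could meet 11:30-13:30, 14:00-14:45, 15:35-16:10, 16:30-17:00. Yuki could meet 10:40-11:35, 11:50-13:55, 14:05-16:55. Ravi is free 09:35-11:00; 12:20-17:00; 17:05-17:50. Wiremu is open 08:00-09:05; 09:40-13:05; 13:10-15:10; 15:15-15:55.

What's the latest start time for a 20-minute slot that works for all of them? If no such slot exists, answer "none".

15:35

Farrukh ∩ Yuki: 11:30-11:35, 11:50-13:30, 14:05-14:45, 15:35-16:10, 16:30-16:55.
Farrukh ∩ Yuki ∩ Ravi: 12:20-13:30, 14:05-14:45, 15:35-16:10, 16:30-16:55.
Farrukh ∩ Yuki ∩ Ravi ∩ Wiremu: 12:20-13:05, 13:10-13:30, 14:05-14:45, 15:35-15:55.
The last common window of at least 20 minutes is 15:35-15:55; a 20-minute meeting can start as late as 15:35 and still end by 15:55.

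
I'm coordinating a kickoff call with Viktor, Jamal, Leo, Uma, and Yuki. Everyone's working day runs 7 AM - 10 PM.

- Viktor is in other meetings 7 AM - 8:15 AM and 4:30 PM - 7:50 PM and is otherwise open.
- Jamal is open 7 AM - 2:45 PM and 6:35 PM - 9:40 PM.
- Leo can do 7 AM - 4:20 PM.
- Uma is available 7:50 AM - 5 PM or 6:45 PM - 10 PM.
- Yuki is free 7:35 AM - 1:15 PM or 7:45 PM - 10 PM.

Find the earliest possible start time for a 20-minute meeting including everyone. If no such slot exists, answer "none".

Viktor free: 08:15-16:30, 19:50-22:00 (invert busy blocks within the working day).
Jamal free: 07:00-14:45, 18:35-21:40.
Leo free: 07:00-16:20.
Uma free: 07:50-17:00, 18:45-22:00.
Yuki free: 07:35-13:15, 19:45-22:00.
Viktor ∩ Jamal: 08:15-14:45, 19:50-21:40.
Viktor ∩ Jamal ∩ Leo: 08:15-14:45.
Viktor ∩ Jamal ∩ Leo ∩ Uma: 08:15-14:45.
Viktor ∩ Jamal ∩ Leo ∩ Uma ∩ Yuki: 08:15-13:15.
So the common availability across everyone is 08:15-13:15.
The first common window of at least 20 minutes is 08:15-13:15, so the earliest start is 08:15.

08:15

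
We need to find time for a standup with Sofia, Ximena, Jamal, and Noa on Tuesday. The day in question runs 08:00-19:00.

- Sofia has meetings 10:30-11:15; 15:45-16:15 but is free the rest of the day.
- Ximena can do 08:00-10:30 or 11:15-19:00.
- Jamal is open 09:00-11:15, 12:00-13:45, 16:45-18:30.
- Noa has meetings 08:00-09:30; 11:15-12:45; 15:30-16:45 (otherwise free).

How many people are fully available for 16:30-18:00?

2

Sofia free: 08:00-10:30, 11:15-15:45, 16:15-19:00 (invert busy blocks within the working day).
Ximena free: 08:00-10:30, 11:15-19:00.
Jamal free: 09:00-11:15, 12:00-13:45, 16:45-18:30.
Noa free: 09:30-11:15, 12:45-15:30, 16:45-19:00 (invert busy blocks within the working day).
Sofia and Ximena can make the full 16:30-18:00 slot — that's 2.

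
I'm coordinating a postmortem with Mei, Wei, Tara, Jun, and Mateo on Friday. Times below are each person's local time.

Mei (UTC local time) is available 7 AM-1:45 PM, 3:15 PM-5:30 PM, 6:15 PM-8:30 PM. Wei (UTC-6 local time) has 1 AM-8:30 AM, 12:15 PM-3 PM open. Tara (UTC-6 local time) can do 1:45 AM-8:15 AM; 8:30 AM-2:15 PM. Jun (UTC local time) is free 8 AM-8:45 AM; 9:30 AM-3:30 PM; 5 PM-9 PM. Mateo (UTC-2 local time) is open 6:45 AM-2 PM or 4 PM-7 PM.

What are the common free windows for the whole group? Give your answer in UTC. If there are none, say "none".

Mei in UTC: 07:00-13:45, 15:15-17:30, 18:15-20:30.
Wei in UTC: 07:00-14:30, 18:15-21:00 (add 6h to convert from UTC-6).
Tara in UTC: 07:45-14:15, 14:30-20:15 (add 6h to convert from UTC-6).
Jun in UTC: 08:00-08:45, 09:30-15:30, 17:00-21:00.
Mateo in UTC: 08:45-16:00, 18:00-21:00 (add 2h to convert from UTC-2).
Mei ∩ Wei: 07:00-13:45, 18:15-20:30.
Mei ∩ Wei ∩ Tara: 07:45-13:45, 18:15-20:15.
Mei ∩ Wei ∩ Tara ∩ Jun: 08:00-08:45, 09:30-13:45, 18:15-20:15.
Mei ∩ Wei ∩ Tara ∩ Jun ∩ Mateo: 09:30-13:45, 18:15-20:15.

09:30-13:45, 18:15-20:15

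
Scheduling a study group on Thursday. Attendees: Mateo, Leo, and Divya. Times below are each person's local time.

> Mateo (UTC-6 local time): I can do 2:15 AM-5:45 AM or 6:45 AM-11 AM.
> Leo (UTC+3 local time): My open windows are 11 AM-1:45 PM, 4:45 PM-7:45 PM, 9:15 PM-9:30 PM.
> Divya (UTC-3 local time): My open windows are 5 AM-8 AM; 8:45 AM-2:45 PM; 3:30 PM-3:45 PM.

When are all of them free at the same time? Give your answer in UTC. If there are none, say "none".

08:15-10:45, 13:45-16:45

Mateo in UTC: 08:15-11:45, 12:45-17:00 (add 6h to convert from UTC-6).
Leo in UTC: 08:00-10:45, 13:45-16:45, 18:15-18:30 (subtract 3h to convert from UTC+3).
Divya in UTC: 08:00-11:00, 11:45-17:45, 18:30-18:45 (add 3h to convert from UTC-3).
Mateo ∩ Leo: 08:15-10:45, 13:45-16:45.
Mateo ∩ Leo ∩ Divya: 08:15-10:45, 13:45-16:45.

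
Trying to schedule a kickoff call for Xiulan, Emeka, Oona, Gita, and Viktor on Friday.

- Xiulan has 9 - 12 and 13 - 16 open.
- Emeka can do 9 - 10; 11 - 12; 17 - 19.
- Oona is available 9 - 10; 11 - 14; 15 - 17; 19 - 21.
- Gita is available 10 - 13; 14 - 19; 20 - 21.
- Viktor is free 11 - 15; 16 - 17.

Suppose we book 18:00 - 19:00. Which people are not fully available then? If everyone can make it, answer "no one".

Oona, Viktor, Xiulan

Xiulan: not fully free for 18:00-19:00. Emeka: free for 18:00-19:00. Oona: not fully free for 18:00-19:00. Gita: free for 18:00-19:00. Viktor: not fully free for 18:00-19:00.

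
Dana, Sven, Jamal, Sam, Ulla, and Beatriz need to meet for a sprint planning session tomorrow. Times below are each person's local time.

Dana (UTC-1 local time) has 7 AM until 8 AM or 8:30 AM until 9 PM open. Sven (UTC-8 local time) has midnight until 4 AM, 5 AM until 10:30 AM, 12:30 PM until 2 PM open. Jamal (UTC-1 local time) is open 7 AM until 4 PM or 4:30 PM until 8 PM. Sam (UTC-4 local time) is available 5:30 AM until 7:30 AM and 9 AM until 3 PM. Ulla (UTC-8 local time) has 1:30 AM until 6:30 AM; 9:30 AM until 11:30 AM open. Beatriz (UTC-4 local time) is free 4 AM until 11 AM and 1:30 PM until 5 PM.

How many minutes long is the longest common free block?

120

Dana in UTC: 08:00-09:00, 09:30-22:00 (add 1h to convert from UTC-1).
Sven in UTC: 08:00-12:00, 13:00-18:30, 20:30-22:00 (add 8h to convert from UTC-8).
Jamal in UTC: 08:00-17:00, 17:30-21:00 (add 1h to convert from UTC-1).
Sam in UTC: 09:30-11:30, 13:00-19:00 (add 4h to convert from UTC-4).
Ulla in UTC: 09:30-14:30, 17:30-19:30 (add 8h to convert from UTC-8).
Beatriz in UTC: 08:00-15:00, 17:30-21:00 (add 4h to convert from UTC-4).
Dana ∩ Sven: 08:00-09:00, 09:30-12:00, 13:00-18:30, 20:30-22:00.
Dana ∩ Sven ∩ Jamal: 08:00-09:00, 09:30-12:00, 13:00-17:00, 17:30-18:30, 20:30-21:00.
Dana ∩ Sven ∩ Jamal ∩ Sam: 09:30-11:30, 13:00-17:00, 17:30-18:30.
Dana ∩ Sven ∩ Jamal ∩ Sam ∩ Ulla: 09:30-11:30, 13:00-14:30, 17:30-18:30.
Dana ∩ Sven ∩ Jamal ∩ Sam ∩ Ulla ∩ Beatriz: 09:30-11:30, 13:00-14:30, 17:30-18:30.
Those are the intersection windows.
The longest is 09:30-11:30 at 120 minutes.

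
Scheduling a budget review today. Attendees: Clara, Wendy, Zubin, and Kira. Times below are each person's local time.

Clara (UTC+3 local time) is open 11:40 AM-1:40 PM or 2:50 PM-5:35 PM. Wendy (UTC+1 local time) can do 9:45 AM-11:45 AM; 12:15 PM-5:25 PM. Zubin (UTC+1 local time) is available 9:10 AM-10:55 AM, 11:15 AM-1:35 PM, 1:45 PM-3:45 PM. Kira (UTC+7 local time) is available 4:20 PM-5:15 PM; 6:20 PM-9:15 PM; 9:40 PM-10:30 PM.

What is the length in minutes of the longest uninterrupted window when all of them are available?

Clara in UTC: 08:40-10:40, 11:50-14:35 (subtract 3h to convert from UTC+3).
Wendy in UTC: 08:45-10:45, 11:15-16:25 (subtract 1h to convert from UTC+1).
Zubin in UTC: 08:10-09:55, 10:15-12:35, 12:45-14:45 (subtract 1h to convert from UTC+1).
Kira in UTC: 09:20-10:15, 11:20-14:15, 14:40-15:30 (subtract 7h to convert from UTC+7).
Clara ∩ Wendy: 08:45-10:40, 11:50-14:35.
Clara ∩ Wendy ∩ Zubin: 08:45-09:55, 10:15-10:40, 11:50-12:35, 12:45-14:35.
Clara ∩ Wendy ∩ Zubin ∩ Kira: 09:20-09:55, 11:50-12:35, 12:45-14:15.
The longest is 12:45-14:15 at 90 minutes.

90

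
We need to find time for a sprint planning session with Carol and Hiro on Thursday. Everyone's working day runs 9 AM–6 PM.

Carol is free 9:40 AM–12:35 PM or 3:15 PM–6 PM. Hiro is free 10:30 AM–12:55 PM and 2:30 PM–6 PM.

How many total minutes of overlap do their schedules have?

290

Carol ∩ Hiro: 10:30-12:35, 15:15-18:00.
Those are the intersection windows.
Summing the common windows: 125 + 165 = 290 minutes.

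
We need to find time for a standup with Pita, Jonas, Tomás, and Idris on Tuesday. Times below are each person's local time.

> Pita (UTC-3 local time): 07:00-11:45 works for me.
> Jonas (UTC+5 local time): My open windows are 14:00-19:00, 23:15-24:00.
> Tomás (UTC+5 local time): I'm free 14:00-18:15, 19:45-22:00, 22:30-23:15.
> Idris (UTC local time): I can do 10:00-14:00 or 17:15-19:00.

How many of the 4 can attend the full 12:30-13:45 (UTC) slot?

3

Pita in UTC: 10:00-14:45 (add 3h to convert from UTC-3).
Jonas in UTC: 09:00-14:00, 18:15-19:00 (subtract 5h to convert from UTC+5).
Tomás in UTC: 09:00-13:15, 14:45-17:00, 17:30-18:15 (subtract 5h to convert from UTC+5).
Idris in UTC: 10:00-14:00, 17:15-19:00.
Pita, Jonas, and Idris can make the full 12:30-13:45 slot — that's 3.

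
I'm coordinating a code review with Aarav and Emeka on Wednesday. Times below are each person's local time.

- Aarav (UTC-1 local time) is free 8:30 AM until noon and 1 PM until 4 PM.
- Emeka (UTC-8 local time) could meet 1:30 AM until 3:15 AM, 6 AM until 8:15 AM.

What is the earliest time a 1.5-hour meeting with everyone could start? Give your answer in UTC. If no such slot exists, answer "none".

Aarav in UTC: 09:30-13:00, 14:00-17:00 (add 1h to convert from UTC-1).
Emeka in UTC: 09:30-11:15, 14:00-16:15 (add 8h to convert from UTC-8).
Aarav ∩ Emeka: 09:30-11:15, 14:00-16:15.
Those are the intersection windows.
The first common window of at least 90 minutes is 09:30-11:15, so the earliest start is 09:30.

09:30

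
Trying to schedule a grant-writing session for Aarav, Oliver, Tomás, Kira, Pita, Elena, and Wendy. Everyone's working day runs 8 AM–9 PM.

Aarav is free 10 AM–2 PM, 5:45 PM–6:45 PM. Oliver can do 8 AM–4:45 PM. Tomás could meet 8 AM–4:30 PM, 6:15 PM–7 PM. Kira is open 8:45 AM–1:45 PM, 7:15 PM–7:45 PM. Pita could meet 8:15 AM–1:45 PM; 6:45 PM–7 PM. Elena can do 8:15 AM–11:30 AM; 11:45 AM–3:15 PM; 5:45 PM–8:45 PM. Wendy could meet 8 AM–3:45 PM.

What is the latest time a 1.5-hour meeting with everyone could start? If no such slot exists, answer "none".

Aarav ∩ Oliver: 10:00-14:00.
Aarav ∩ Oliver ∩ Tomás: 10:00-14:00.
Aarav ∩ Oliver ∩ Tomás ∩ Kira: 10:00-13:45.
Aarav ∩ Oliver ∩ Tomás ∩ Kira ∩ Pita: 10:00-13:45.
Aarav ∩ Oliver ∩ Tomás ∩ Kira ∩ Pita ∩ Elena: 10:00-11:30, 11:45-13:45.
Aarav ∩ Oliver ∩ Tomás ∩ Kira ∩ Pita ∩ Elena ∩ Wendy: 10:00-11:30, 11:45-13:45.
The last common window of at least 90 minutes is 11:45-13:45; a 90-minute meeting can start as late as 12:15 and still end by 13:45.

12:15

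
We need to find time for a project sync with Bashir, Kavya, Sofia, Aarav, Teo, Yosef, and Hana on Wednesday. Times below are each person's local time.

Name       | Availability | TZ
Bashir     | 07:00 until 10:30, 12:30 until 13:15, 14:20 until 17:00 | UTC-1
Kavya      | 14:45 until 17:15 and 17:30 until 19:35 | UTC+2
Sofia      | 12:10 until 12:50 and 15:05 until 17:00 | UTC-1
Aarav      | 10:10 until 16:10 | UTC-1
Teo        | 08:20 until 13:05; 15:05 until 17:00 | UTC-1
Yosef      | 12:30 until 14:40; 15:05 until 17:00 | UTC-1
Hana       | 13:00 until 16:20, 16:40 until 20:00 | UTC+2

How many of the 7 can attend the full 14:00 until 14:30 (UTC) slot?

3

Bashir in UTC: 08:00-11:30, 13:30-14:15, 15:20-18:00 (add 1h to convert from UTC-1).
Kavya in UTC: 12:45-15:15, 15:30-17:35 (subtract 2h to convert from UTC+2).
Sofia in UTC: 13:10-13:50, 16:05-18:00 (add 1h to convert from UTC-1).
Aarav in UTC: 11:10-17:10 (add 1h to convert from UTC-1).
Teo in UTC: 09:20-14:05, 16:05-18:00 (add 1h to convert from UTC-1).
Yosef in UTC: 13:30-15:40, 16:05-18:00 (add 1h to convert from UTC-1).
Hana in UTC: 11:00-14:20, 14:40-18:00 (subtract 2h to convert from UTC+2).
Kavya, Aarav, and Yosef can make the full 14:00-14:30 slot — that's 3.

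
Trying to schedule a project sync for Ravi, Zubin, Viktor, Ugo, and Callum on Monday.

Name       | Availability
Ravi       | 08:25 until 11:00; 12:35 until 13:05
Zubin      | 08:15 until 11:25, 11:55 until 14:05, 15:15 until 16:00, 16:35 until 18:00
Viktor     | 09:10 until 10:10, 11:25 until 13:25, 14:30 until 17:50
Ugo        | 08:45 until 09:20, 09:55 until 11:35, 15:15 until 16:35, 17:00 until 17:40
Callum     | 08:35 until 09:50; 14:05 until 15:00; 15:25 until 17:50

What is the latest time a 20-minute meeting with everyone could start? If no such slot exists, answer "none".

Ravi ∩ Zubin: 08:25-11:00, 12:35-13:05.
Ravi ∩ Zubin ∩ Viktor: 09:10-10:10, 12:35-13:05.
Ravi ∩ Zubin ∩ Viktor ∩ Ugo: 09:10-09:20, 09:55-10:10.
Ravi ∩ Zubin ∩ Viktor ∩ Ugo ∩ Callum: 09:10-09:20.
No common window is at least 20 minutes long.

none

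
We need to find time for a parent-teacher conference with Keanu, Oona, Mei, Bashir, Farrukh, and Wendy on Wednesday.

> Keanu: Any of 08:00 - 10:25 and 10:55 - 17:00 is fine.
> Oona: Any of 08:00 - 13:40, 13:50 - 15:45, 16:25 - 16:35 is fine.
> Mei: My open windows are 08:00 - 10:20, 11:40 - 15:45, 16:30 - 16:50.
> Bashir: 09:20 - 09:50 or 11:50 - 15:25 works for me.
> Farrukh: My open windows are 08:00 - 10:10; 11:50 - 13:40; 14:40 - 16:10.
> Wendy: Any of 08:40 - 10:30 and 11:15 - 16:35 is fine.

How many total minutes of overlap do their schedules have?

185

Keanu ∩ Oona: 08:00-10:25, 10:55-13:40, 13:50-15:45, 16:25-16:35.
Keanu ∩ Oona ∩ Mei: 08:00-10:20, 11:40-13:40, 13:50-15:45, 16:30-16:35.
Keanu ∩ Oona ∩ Mei ∩ Bashir: 09:20-09:50, 11:50-13:40, 13:50-15:25.
Keanu ∩ Oona ∩ Mei ∩ Bashir ∩ Farrukh: 09:20-09:50, 11:50-13:40, 14:40-15:25.
Keanu ∩ Oona ∩ Mei ∩ Bashir ∩ Farrukh ∩ Wendy: 09:20-09:50, 11:50-13:40, 14:40-15:25.
Summing the common windows: 30 + 110 + 45 = 185 minutes.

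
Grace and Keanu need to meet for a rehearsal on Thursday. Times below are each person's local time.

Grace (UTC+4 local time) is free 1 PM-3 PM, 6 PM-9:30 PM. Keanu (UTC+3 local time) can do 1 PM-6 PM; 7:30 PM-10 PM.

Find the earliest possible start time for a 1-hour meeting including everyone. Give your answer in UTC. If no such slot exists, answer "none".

10:00

Grace in UTC: 09:00-11:00, 14:00-17:30 (subtract 4h to convert from UTC+4).
Keanu in UTC: 10:00-15:00, 16:30-19:00 (subtract 3h to convert from UTC+3).
Grace ∩ Keanu: 10:00-11:00, 14:00-15:00, 16:30-17:30.
The first common window of at least 60 minutes is 10:00-11:00, so the earliest start is 10:00.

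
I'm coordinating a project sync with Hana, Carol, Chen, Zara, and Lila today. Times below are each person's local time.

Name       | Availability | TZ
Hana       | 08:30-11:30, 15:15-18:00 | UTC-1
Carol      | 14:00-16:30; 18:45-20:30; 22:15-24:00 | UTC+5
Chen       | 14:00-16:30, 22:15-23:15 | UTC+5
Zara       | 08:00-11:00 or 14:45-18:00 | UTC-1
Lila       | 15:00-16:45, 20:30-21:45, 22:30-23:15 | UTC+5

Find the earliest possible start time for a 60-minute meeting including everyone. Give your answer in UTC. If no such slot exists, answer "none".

Hana in UTC: 09:30-12:30, 16:15-19:00 (add 1h to convert from UTC-1).
Carol in UTC: 09:00-11:30, 13:45-15:30, 17:15-19:00 (subtract 5h to convert from UTC+5).
Chen in UTC: 09:00-11:30, 17:15-18:15 (subtract 5h to convert from UTC+5).
Zara in UTC: 09:00-12:00, 15:45-19:00 (add 1h to convert from UTC-1).
Lila in UTC: 10:00-11:45, 15:30-16:45, 17:30-18:15 (subtract 5h to convert from UTC+5).
Hana ∩ Carol: 09:30-11:30, 17:15-19:00.
Hana ∩ Carol ∩ Chen: 09:30-11:30, 17:15-18:15.
Hana ∩ Carol ∩ Chen ∩ Zara: 09:30-11:30, 17:15-18:15.
Hana ∩ Carol ∩ Chen ∩ Zara ∩ Lila: 10:00-11:30, 17:30-18:15.
The first common window of at least 60 minutes is 10:00-11:30, so the earliest start is 10:00.

10:00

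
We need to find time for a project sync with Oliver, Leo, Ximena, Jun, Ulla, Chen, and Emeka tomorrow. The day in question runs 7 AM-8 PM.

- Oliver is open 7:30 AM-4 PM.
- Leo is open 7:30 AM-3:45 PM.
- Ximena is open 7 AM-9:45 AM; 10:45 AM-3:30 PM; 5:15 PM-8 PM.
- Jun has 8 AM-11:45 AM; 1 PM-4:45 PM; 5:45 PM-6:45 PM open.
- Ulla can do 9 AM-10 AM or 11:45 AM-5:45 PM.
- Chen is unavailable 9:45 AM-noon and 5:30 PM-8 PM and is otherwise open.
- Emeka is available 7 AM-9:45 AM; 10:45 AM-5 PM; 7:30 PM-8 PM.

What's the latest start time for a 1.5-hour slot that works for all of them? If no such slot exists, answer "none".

14:00

Oliver free: 07:30-16:00.
Leo free: 07:30-15:45.
Ximena free: 07:00-09:45, 10:45-15:30, 17:15-20:00.
Jun free: 08:00-11:45, 13:00-16:45, 17:45-18:45.
Ulla free: 09:00-10:00, 11:45-17:45.
Chen free: 07:00-09:45, 12:00-17:30 (invert busy blocks within the working day).
Emeka free: 07:00-09:45, 10:45-17:00, 19:30-20:00.
Oliver ∩ Leo: 07:30-15:45.
Oliver ∩ Leo ∩ Ximena: 07:30-09:45, 10:45-15:30.
Oliver ∩ Leo ∩ Ximena ∩ Jun: 08:00-09:45, 10:45-11:45, 13:00-15:30.
Oliver ∩ Leo ∩ Ximena ∩ Jun ∩ Ulla: 09:00-09:45, 13:00-15:30.
Oliver ∩ Leo ∩ Ximena ∩ Jun ∩ Ulla ∩ Chen: 09:00-09:45, 13:00-15:30.
Oliver ∩ Leo ∩ Ximena ∩ Jun ∩ Ulla ∩ Chen ∩ Emeka: 09:00-09:45, 13:00-15:30.
Those are the intersection windows.
The last common window of at least 90 minutes is 13:00-15:30; a 90-minute meeting can start as late as 14:00 and still end by 15:30.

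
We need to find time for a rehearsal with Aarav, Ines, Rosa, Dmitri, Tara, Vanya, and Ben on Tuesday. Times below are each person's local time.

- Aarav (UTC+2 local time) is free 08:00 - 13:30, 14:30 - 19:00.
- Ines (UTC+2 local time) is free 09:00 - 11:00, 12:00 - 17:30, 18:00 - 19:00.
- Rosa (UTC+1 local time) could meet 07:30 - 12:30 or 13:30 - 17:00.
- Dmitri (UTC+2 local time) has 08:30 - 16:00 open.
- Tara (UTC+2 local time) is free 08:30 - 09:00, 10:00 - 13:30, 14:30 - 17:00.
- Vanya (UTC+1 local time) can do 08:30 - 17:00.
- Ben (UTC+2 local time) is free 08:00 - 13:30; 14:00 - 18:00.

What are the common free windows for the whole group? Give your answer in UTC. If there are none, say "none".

Aarav in UTC: 06:00-11:30, 12:30-17:00 (subtract 2h to convert from UTC+2).
Ines in UTC: 07:00-09:00, 10:00-15:30, 16:00-17:00 (subtract 2h to convert from UTC+2).
Rosa in UTC: 06:30-11:30, 12:30-16:00 (subtract 1h to convert from UTC+1).
Dmitri in UTC: 06:30-14:00 (subtract 2h to convert from UTC+2).
Tara in UTC: 06:30-07:00, 08:00-11:30, 12:30-15:00 (subtract 2h to convert from UTC+2).
Vanya in UTC: 07:30-16:00 (subtract 1h to convert from UTC+1).
Ben in UTC: 06:00-11:30, 12:00-16:00 (subtract 2h to convert from UTC+2).
Aarav ∩ Ines: 07:00-09:00, 10:00-11:30, 12:30-15:30, 16:00-17:00.
Aarav ∩ Ines ∩ Rosa: 07:00-09:00, 10:00-11:30, 12:30-15:30.
Aarav ∩ Ines ∩ Rosa ∩ Dmitri: 07:00-09:00, 10:00-11:30, 12:30-14:00.
Aarav ∩ Ines ∩ Rosa ∩ Dmitri ∩ Tara: 08:00-09:00, 10:00-11:30, 12:30-14:00.
Aarav ∩ Ines ∩ Rosa ∩ Dmitri ∩ Tara ∩ Vanya: 08:00-09:00, 10:00-11:30, 12:30-14:00.
Aarav ∩ Ines ∩ Rosa ∩ Dmitri ∩ Tara ∩ Vanya ∩ Ben: 08:00-09:00, 10:00-11:30, 12:30-14:00.

08:00-09:00, 10:00-11:30, 12:30-14:00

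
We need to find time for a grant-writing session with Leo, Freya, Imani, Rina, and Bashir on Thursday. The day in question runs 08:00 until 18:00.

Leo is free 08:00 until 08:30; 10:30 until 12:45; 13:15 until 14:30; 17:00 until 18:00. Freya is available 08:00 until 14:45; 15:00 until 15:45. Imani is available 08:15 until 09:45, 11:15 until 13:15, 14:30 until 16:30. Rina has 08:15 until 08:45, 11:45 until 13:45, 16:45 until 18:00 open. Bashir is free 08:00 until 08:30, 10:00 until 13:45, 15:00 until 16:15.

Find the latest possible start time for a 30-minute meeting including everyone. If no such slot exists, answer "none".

Leo ∩ Freya: 08:00-08:30, 10:30-12:45, 13:15-14:30.
Leo ∩ Freya ∩ Imani: 08:15-08:30, 11:15-12:45.
Leo ∩ Freya ∩ Imani ∩ Rina: 08:15-08:30, 11:45-12:45.
Leo ∩ Freya ∩ Imani ∩ Rina ∩ Bashir: 08:15-08:30, 11:45-12:45.
The last common window of at least 30 minutes is 11:45-12:45; a 30-minute meeting can start as late as 12:15 and still end by 12:45.

12:15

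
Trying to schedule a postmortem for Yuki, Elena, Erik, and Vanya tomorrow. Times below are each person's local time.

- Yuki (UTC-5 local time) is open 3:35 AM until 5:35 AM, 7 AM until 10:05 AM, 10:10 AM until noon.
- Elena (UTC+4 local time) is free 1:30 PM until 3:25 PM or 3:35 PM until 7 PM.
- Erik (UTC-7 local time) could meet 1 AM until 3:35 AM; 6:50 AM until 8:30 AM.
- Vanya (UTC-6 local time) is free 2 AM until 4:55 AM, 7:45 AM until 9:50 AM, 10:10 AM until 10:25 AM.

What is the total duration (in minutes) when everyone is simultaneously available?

Yuki in UTC: 08:35-10:35, 12:00-15:05, 15:10-17:00 (add 5h to convert from UTC-5).
Elena in UTC: 09:30-11:25, 11:35-15:00 (subtract 4h to convert from UTC+4).
Erik in UTC: 08:00-10:35, 13:50-15:30 (add 7h to convert from UTC-7).
Vanya in UTC: 08:00-10:55, 13:45-15:50, 16:10-16:25 (add 6h to convert from UTC-6).
Yuki ∩ Elena: 09:30-10:35, 12:00-15:00.
Yuki ∩ Elena ∩ Erik: 09:30-10:35, 13:50-15:00.
Yuki ∩ Elena ∩ Erik ∩ Vanya: 09:30-10:35, 13:50-15:00.
Summing the common windows: 65 + 70 = 135 minutes.

135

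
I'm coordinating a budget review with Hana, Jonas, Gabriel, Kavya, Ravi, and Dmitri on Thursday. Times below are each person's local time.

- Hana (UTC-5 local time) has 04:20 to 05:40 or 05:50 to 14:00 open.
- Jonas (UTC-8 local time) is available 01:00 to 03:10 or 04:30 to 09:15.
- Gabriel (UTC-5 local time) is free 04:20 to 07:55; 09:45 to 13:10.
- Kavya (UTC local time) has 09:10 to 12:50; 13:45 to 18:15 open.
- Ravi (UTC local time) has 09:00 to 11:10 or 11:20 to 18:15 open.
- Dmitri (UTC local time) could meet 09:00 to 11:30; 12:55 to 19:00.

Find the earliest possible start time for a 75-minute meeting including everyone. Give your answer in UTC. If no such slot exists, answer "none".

Hana in UTC: 09:20-10:40, 10:50-19:00 (add 5h to convert from UTC-5).
Jonas in UTC: 09:00-11:10, 12:30-17:15 (add 8h to convert from UTC-8).
Gabriel in UTC: 09:20-12:55, 14:45-18:10 (add 5h to convert from UTC-5).
Kavya in UTC: 09:10-12:50, 13:45-18:15.
Ravi in UTC: 09:00-11:10, 11:20-18:15.
Dmitri in UTC: 09:00-11:30, 12:55-19:00.
Hana ∩ Jonas: 09:20-10:40, 10:50-11:10, 12:30-17:15.
Hana ∩ Jonas ∩ Gabriel: 09:20-10:40, 10:50-11:10, 12:30-12:55, 14:45-17:15.
Hana ∩ Jonas ∩ Gabriel ∩ Kavya: 09:20-10:40, 10:50-11:10, 12:30-12:50, 14:45-17:15.
Hana ∩ Jonas ∩ Gabriel ∩ Kavya ∩ Ravi: 09:20-10:40, 10:50-11:10, 12:30-12:50, 14:45-17:15.
Hana ∩ Jonas ∩ Gabriel ∩ Kavya ∩ Ravi ∩ Dmitri: 09:20-10:40, 10:50-11:10, 14:45-17:15.
Those are the intersection windows.
The first common window of at least 75 minutes is 09:20-10:40, so the earliest start is 09:20.

09:20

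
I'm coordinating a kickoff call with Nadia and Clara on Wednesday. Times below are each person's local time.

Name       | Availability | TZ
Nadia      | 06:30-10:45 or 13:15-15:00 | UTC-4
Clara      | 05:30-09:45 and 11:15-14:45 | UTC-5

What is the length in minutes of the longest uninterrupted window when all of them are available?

255

Nadia in UTC: 10:30-14:45, 17:15-19:00 (add 4h to convert from UTC-4).
Clara in UTC: 10:30-14:45, 16:15-19:45 (add 5h to convert from UTC-5).
Nadia ∩ Clara: 10:30-14:45, 17:15-19:00.
Those are the intersection windows.
The longest is 10:30-14:45 at 255 minutes.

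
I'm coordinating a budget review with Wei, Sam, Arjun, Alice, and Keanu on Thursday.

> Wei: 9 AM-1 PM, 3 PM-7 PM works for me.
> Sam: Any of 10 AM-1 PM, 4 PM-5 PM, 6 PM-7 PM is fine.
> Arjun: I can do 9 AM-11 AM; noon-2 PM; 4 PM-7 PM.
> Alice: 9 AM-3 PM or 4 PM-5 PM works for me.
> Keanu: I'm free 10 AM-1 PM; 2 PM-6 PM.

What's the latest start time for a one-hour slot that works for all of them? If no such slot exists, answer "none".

Wei ∩ Sam: 10:00-13:00, 16:00-17:00, 18:00-19:00.
Wei ∩ Sam ∩ Arjun: 10:00-11:00, 12:00-13:00, 16:00-17:00, 18:00-19:00.
Wei ∩ Sam ∩ Arjun ∩ Alice: 10:00-11:00, 12:00-13:00, 16:00-17:00.
Wei ∩ Sam ∩ Arjun ∩ Alice ∩ Keanu: 10:00-11:00, 12:00-13:00, 16:00-17:00.
The last common window of at least 60 minutes is 16:00-17:00; a 60-minute meeting can start as late as 16:00 and still end by 17:00.

16:00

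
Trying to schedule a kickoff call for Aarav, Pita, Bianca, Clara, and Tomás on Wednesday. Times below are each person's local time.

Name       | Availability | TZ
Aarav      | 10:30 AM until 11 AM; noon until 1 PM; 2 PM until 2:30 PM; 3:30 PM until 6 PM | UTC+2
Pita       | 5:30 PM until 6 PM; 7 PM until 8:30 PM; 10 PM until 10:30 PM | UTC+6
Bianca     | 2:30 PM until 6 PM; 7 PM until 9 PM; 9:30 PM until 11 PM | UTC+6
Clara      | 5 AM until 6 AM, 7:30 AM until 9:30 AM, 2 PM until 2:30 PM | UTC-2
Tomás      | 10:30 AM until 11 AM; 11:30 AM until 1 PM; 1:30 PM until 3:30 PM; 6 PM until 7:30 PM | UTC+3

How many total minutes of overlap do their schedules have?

Aarav in UTC: 08:30-09:00, 10:00-11:00, 12:00-12:30, 13:30-16:00 (subtract 2h to convert from UTC+2).
Pita in UTC: 11:30-12:00, 13:00-14:30, 16:00-16:30 (subtract 6h to convert from UTC+6).
Bianca in UTC: 08:30-12:00, 13:00-15:00, 15:30-17:00 (subtract 6h to convert from UTC+6).
Clara in UTC: 07:00-08:00, 09:30-11:30, 16:00-16:30 (add 2h to convert from UTC-2).
Tomás in UTC: 07:30-08:00, 08:30-10:00, 10:30-12:30, 15:00-16:30 (subtract 3h to convert from UTC+3).
Aarav ∩ Pita: 13:30-14:30.
Aarav ∩ Pita ∩ Bianca: 13:30-14:30.
Aarav ∩ Pita ∩ Bianca ∩ Clara: ∅.
Aarav ∩ Pita ∩ Bianca ∩ Clara ∩ Tomás: ∅.
There is no time when everyone is free.
There is no common window, so the total is 0 minutes.

0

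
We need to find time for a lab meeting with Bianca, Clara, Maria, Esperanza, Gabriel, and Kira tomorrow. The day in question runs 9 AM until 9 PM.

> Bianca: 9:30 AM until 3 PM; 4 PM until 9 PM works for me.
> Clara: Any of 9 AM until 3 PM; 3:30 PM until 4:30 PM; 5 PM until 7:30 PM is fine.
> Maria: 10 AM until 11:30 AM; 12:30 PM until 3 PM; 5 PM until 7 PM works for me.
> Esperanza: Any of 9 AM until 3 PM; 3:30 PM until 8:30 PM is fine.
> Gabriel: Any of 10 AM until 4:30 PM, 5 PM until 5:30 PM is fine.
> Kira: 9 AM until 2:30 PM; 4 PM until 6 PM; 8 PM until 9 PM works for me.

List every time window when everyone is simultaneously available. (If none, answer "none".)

10:00-11:30, 12:30-14:30, 17:00-17:30

Bianca ∩ Clara: 09:30-15:00, 16:00-16:30, 17:00-19:30.
Bianca ∩ Clara ∩ Maria: 10:00-11:30, 12:30-15:00, 17:00-19:00.
Bianca ∩ Clara ∩ Maria ∩ Esperanza: 10:00-11:30, 12:30-15:00, 17:00-19:00.
Bianca ∩ Clara ∩ Maria ∩ Esperanza ∩ Gabriel: 10:00-11:30, 12:30-15:00, 17:00-17:30.
Bianca ∩ Clara ∩ Maria ∩ Esperanza ∩ Gabriel ∩ Kira: 10:00-11:30, 12:30-14:30, 17:00-17:30.
Those are the intersection windows.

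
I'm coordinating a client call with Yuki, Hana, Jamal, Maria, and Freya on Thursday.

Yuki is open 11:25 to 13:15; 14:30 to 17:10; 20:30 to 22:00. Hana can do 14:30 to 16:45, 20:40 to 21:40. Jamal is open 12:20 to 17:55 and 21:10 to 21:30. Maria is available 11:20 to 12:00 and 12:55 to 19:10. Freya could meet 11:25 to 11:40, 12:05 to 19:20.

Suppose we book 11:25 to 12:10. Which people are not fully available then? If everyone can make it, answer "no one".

Yuki: free for 11:25-12:10. Hana: not fully free for 11:25-12:10. Jamal: not fully free for 11:25-12:10. Maria: not fully free for 11:25-12:10. Freya: not fully free for 11:25-12:10.

Freya, Hana, Jamal, Maria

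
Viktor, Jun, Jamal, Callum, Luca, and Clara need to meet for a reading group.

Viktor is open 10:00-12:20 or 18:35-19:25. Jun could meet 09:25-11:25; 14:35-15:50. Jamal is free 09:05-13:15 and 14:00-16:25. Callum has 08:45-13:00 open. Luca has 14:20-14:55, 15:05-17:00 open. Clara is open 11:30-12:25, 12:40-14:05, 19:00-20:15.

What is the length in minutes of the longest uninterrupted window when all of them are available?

Viktor ∩ Jun: 10:00-11:25.
Viktor ∩ Jun ∩ Jamal: 10:00-11:25.
Viktor ∩ Jun ∩ Jamal ∩ Callum: 10:00-11:25.
Viktor ∩ Jun ∩ Jamal ∩ Callum ∩ Luca: ∅.
Viktor ∩ Jun ∩ Jamal ∩ Callum ∩ Luca ∩ Clara: ∅.
There is no time when everyone is free.
No common window exists, so the longest block is 0 minutes.

0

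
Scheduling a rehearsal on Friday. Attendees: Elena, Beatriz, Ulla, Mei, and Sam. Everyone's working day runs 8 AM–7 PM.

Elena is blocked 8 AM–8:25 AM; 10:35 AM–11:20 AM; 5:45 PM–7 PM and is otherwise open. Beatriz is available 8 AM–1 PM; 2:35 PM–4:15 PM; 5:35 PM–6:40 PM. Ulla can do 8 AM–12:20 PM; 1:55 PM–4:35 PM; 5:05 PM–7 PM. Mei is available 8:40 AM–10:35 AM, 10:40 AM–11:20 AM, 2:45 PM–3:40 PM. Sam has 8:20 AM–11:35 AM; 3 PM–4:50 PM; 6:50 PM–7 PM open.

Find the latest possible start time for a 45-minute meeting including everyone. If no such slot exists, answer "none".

09:50

Elena free: 08:25-10:35, 11:20-17:45 (invert busy blocks within the working day).
Beatriz free: 08:00-13:00, 14:35-16:15, 17:35-18:40.
Ulla free: 08:00-12:20, 13:55-16:35, 17:05-19:00.
Mei free: 08:40-10:35, 10:40-11:20, 14:45-15:40.
Sam free: 08:20-11:35, 15:00-16:50, 18:50-19:00.
Elena ∩ Beatriz: 08:25-10:35, 11:20-13:00, 14:35-16:15, 17:35-17:45.
Elena ∩ Beatriz ∩ Ulla: 08:25-10:35, 11:20-12:20, 14:35-16:15, 17:35-17:45.
Elena ∩ Beatriz ∩ Ulla ∩ Mei: 08:40-10:35, 14:45-15:40.
Elena ∩ Beatriz ∩ Ulla ∩ Mei ∩ Sam: 08:40-10:35, 15:00-15:40.
The last common window of at least 45 minutes is 08:40-10:35; a 45-minute meeting can start as late as 09:50 and still end by 10:35.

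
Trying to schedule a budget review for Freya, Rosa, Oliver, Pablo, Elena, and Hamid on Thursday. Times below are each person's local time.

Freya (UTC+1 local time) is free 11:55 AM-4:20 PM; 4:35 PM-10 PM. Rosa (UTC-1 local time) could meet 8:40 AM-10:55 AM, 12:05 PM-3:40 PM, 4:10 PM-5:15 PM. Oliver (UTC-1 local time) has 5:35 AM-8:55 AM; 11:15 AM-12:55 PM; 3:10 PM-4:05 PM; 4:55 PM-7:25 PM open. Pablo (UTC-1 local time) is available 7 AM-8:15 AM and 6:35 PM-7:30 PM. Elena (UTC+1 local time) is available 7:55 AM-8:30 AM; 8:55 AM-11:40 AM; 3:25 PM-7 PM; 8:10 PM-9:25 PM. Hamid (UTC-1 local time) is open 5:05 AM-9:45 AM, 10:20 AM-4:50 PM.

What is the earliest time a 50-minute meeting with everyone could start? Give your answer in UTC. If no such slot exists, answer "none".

Freya in UTC: 10:55-15:20, 15:35-21:00 (subtract 1h to convert from UTC+1).
Rosa in UTC: 09:40-11:55, 13:05-16:40, 17:10-18:15 (add 1h to convert from UTC-1).
Oliver in UTC: 06:35-09:55, 12:15-13:55, 16:10-17:05, 17:55-20:25 (add 1h to convert from UTC-1).
Pablo in UTC: 08:00-09:15, 19:35-20:30 (add 1h to convert from UTC-1).
Elena in UTC: 06:55-07:30, 07:55-10:40, 14:25-18:00, 19:10-20:25 (subtract 1h to convert from UTC+1).
Hamid in UTC: 06:05-10:45, 11:20-17:50 (add 1h to convert from UTC-1).
Freya ∩ Rosa: 10:55-11:55, 13:05-15:20, 15:35-16:40, 17:10-18:15.
Freya ∩ Rosa ∩ Oliver: 13:05-13:55, 16:10-16:40, 17:55-18:15.
Freya ∩ Rosa ∩ Oliver ∩ Pablo: ∅.
Freya ∩ Rosa ∩ Oliver ∩ Pablo ∩ Elena: ∅.
Freya ∩ Rosa ∩ Oliver ∩ Pablo ∩ Elena ∩ Hamid: ∅.
There is no time when everyone is free.
No common window is at least 50 minutes long.

none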